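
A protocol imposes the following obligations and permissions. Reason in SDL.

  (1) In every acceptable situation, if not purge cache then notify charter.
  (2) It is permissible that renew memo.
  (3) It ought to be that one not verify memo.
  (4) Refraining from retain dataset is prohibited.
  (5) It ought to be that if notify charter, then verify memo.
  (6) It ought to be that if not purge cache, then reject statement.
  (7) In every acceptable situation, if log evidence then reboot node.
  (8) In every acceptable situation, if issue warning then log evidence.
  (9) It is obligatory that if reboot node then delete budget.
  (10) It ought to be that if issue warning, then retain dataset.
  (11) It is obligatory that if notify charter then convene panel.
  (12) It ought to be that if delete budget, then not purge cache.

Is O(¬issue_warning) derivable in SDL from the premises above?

Yes

Premise 3 states O(¬verify_memo) outright.
Premise 5 is O(notify_charter → verify_memo); contrapositively O(¬verify_memo → ¬notify_charter). Since O(¬verify_memo) holds, K gives O(¬notify_charter).
Premise 1 is O(¬purge_cache → notify_charter); contrapositively O(¬notify_charter → purge_cache). Since O(¬notify_charter) holds, K gives O(purge_cache).
The contrapositive of premise 12 (O(delete_budget → ¬purge_cache)) is O(purge_cache → ¬delete_budget), and O(purge_cache) is already established, so O(¬delete_budget).
Premise 9 is O(reboot_node → delete_budget); contrapositively O(¬delete_budget → ¬reboot_node). Since O(¬delete_budget) holds, K gives O(¬reboot_node).
The contrapositive of premise 7 (O(log_evidence → reboot_node)) is O(¬reboot_node → ¬log_evidence), and O(¬reboot_node) is already established, so O(¬log_evidence).
Premise 8 is O(issue_warning → log_evidence); contrapositively O(¬log_evidence → ¬issue_warning). Since O(¬log_evidence) holds, K gives O(¬issue_warning).
Premises 2, 4, 6, 10, 11 do not contribute to this derivation.
So O(¬issue_warning) follows.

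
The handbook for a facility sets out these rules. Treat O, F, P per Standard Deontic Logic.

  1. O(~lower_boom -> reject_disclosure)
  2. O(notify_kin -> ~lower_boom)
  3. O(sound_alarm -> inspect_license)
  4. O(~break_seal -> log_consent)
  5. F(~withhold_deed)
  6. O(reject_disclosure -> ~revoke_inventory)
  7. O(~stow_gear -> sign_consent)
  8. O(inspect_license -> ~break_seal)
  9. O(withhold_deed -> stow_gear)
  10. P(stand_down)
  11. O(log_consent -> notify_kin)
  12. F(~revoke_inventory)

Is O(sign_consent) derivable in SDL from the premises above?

No

Premise 7 is O(~stow_gear -> sign_consent), but O(~stow_gear) is not derivable from the premises, so it does not yield O(sign_consent).
No other premise forces O(sign_consent). An ideal world satisfying every premise can still have sign_consent false, so O(sign_consent) is not derivable.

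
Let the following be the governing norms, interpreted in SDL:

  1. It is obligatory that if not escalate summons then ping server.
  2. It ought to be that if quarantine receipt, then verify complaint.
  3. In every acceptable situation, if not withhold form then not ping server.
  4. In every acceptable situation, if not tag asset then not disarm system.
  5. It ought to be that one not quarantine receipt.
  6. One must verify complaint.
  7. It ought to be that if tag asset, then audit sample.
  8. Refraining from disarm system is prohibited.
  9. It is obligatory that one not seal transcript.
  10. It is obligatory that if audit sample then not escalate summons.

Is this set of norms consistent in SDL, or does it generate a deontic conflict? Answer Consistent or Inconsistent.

Premise 2 is O(quarantine_receipt → verify_complaint); even if O(verify_complaint) held, inferring O(quarantine_receipt) would be affirming the consequent — invalid.
So O(quarantine_receipt) is not derivable, and the apparent clash with O(¬quarantine_receipt) does not arise.
A world satisfying every obligation exists (e.g. audit_sample=true, disarm_system=true, escalate_summons=false, ping_server=true, quarantine_receipt=false, seal_transcript=false, tag_asset=true, verify_complaint=true, withhold_form=true); no atom is both obligatory and forbidden, so the set is consistent.

Consistent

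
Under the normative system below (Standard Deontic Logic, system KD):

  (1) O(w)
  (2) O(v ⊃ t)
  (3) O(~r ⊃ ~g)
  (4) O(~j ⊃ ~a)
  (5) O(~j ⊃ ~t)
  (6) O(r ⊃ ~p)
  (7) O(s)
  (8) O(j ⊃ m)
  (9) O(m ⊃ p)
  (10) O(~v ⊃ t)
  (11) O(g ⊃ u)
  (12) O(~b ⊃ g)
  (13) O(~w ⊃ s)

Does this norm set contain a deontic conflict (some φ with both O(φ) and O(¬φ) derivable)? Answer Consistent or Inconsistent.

Premise 13 is O(~w ⊃ s); even if O(s) held, inferring O(~w) would be affirming the consequent — invalid.
So O(~w) is not derivable, and the apparent clash with O(w) does not arise.
A world satisfying every obligation exists (e.g. a=false, b=true, g=false, j=true, m=true, p=true, r=false, s=true, t=true, u=false, v=false, w=true); no atom is both obligatory and forbidden, so the set is consistent.

Consistent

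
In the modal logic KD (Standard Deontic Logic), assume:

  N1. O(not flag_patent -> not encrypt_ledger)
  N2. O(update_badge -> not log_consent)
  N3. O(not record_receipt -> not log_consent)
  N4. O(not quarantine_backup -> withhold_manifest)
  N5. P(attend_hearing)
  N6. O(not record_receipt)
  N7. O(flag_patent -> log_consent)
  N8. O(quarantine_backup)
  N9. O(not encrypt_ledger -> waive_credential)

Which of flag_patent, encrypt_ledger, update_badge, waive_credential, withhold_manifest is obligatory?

waive_credential

From premise 6 we have O(not record_receipt).
Applying K to premise 3 (O(not record_receipt -> not log_consent)) and O(not record_receipt) yields O(not log_consent).
Premise 7 is O(flag_patent -> log_consent); contrapositively O(not log_consent -> not flag_patent). Since O(not log_consent) holds, K gives O(not flag_patent).
Premise 1 is O(not flag_patent -> not encrypt_ledger); since O(not flag_patent), deontic closure gives O(not encrypt_ledger).
Applying K to premise 9 (O(not encrypt_ledger -> waive_credential)) and O(not encrypt_ledger) yields O(waive_credential).
So O(waive_credential) holds — waive_credential is obligatory. None of the other listed options is made obligatory by any chain of premises.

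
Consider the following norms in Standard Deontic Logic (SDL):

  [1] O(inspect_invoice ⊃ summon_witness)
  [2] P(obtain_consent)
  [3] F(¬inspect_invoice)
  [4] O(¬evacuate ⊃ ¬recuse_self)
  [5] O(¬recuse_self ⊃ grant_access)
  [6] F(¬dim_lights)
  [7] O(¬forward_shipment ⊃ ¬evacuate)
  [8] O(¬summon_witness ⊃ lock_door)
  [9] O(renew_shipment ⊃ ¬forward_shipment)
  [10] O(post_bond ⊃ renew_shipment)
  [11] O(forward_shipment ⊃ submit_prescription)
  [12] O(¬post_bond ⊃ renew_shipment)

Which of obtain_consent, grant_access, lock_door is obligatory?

Premises 10 and 12 are O(post_bond ⊃ renew_shipment) and O(¬post_bond ⊃ renew_shipment); every ideal world satisfies post_bond or ¬post_bond, so in either case renew_shipment holds — hence O(renew_shipment).
Premise 9 is O(renew_shipment ⊃ ¬forward_shipment); since O(renew_shipment), deontic closure gives O(¬forward_shipment).
Premise 7 is O(¬forward_shipment ⊃ ¬evacuate); since O(¬forward_shipment), deontic closure gives O(¬evacuate).
Applying K to premise 4 (O(¬evacuate ⊃ ¬recuse_self)) and O(¬evacuate) yields O(¬recuse_self).
Premise 5 is O(¬recuse_self ⊃ grant_access); since O(¬recuse_self), deontic closure gives O(grant_access).
So O(grant_access) holds — grant_access is obligatory. None of the other listed options is made obligatory by any chain of premises.

grant_access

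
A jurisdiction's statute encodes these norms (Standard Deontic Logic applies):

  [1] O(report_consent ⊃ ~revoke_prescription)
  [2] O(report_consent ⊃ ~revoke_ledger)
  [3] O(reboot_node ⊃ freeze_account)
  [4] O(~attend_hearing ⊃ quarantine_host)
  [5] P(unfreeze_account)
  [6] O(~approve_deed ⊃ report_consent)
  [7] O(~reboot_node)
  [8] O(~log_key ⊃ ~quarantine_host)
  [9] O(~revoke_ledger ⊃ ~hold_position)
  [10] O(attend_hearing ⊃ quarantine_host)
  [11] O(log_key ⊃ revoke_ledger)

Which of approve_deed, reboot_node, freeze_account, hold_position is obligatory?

approve_deed

Premises 4 and 10 cover both cases: O(~attend_hearing ⊃ quarantine_host) and O(attend_hearing ⊃ quarantine_host). Since ~attend_hearing ∨ attend_hearing is a tautology, O(quarantine_host) follows.
Premise 8 is O(~log_key ⊃ ~quarantine_host); contrapositively O(quarantine_host ⊃ log_key). Since O(quarantine_host) holds, K gives O(log_key).
Premise 11 is O(log_key ⊃ revoke_ledger); since O(log_key), deontic closure gives O(revoke_ledger).
Premise 2 is O(report_consent ⊃ ~revoke_ledger); contrapositively O(revoke_ledger ⊃ ~report_consent). Since O(revoke_ledger) holds, K gives O(~report_consent).
The contrapositive of premise 6 (O(~approve_deed ⊃ report_consent)) is O(~report_consent ⊃ approve_deed), and O(~report_consent) is already established, so O(approve_deed).
So O(approve_deed) holds — approve_deed is obligatory. None of the other listed options is made obligatory by any chain of premises.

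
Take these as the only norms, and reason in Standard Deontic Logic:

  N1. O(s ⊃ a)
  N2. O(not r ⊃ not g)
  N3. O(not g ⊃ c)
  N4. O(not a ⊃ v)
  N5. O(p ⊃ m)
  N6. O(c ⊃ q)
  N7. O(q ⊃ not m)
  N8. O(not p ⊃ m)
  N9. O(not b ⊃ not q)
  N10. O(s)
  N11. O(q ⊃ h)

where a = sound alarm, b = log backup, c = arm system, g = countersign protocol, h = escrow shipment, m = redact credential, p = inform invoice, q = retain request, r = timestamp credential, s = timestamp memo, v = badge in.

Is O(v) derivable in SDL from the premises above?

Premise 4 is O(not a ⊃ v), but O(not a) is not derivable from the premises, so it does not yield O(v).
No other premise forces O(v). An ideal world satisfying every premise can still have v false, so O(v) is not derivable.

No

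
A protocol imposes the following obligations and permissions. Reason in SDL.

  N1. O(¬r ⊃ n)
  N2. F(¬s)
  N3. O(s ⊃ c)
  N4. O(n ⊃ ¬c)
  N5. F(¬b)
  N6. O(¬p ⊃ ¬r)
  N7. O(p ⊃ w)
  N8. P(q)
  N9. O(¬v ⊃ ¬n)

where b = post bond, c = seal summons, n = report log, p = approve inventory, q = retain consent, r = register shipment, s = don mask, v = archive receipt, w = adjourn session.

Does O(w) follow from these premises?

Premise 2, F(¬s), is equivalent to O(s).
From O(s) and premise 3, O(s ⊃ c), we obtain O(c).
Premise 4 is O(n ⊃ ¬c); contrapositively O(c ⊃ ¬n). Since O(c) holds, K gives O(¬n).
Premise 1, O(¬r ⊃ n), contraposes to O(¬n ⊃ r); with O(¬n) we get O(r).
Premise 6, O(¬p ⊃ ¬r), contraposes to O(r ⊃ p); with O(r) we get O(p).
From O(p) and premise 7, O(p ⊃ w), we obtain O(w).
Premises 5, 8, 9 do not contribute to this derivation.
So O(w) follows.

Yes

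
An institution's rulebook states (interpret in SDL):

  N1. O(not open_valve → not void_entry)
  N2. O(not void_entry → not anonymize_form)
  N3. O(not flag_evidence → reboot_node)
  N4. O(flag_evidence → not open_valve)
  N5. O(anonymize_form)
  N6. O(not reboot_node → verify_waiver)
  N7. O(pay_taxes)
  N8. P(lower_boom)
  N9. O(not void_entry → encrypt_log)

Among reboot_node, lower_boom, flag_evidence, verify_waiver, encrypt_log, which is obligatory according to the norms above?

reboot_node

Premise 5 states O(anonymize_form) outright.
Premise 2, O(not void_entry → not anonymize_form), contraposes to O(anonymize_form → void_entry); with O(anonymize_form) we get O(void_entry).
Premise 1, O(not open_valve → not void_entry), contraposes to O(void_entry → open_valve); with O(void_entry) we get O(open_valve).
Premise 4, O(flag_evidence → not open_valve), contraposes to O(open_valve → not flag_evidence); with O(open_valve) we get O(not flag_evidence).
From O(not flag_evidence) and premise 3, O(not flag_evidence → reboot_node), we obtain O(reboot_node).
So O(reboot_node) holds — reboot_node is obligatory. None of the other listed options is made obligatory by any chain of premises.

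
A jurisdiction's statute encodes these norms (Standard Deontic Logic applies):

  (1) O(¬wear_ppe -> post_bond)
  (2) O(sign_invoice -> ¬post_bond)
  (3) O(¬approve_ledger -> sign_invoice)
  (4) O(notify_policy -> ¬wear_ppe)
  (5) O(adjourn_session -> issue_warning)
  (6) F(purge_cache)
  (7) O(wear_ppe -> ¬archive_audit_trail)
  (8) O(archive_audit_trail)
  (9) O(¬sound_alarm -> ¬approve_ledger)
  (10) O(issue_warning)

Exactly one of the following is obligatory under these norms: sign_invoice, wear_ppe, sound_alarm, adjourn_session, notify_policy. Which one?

sound_alarm

From premise 8 we have O(archive_audit_trail).
The contrapositive of premise 7 (O(wear_ppe -> ¬archive_audit_trail)) is O(archive_audit_trail -> ¬wear_ppe), and O(archive_audit_trail) is already established, so O(¬wear_ppe).
From O(¬wear_ppe) and premise 1, O(¬wear_ppe -> post_bond), we obtain O(post_bond).
Premise 2, O(sign_invoice -> ¬post_bond), contraposes to O(post_bond -> ¬sign_invoice); with O(post_bond) we get O(¬sign_invoice).
Premise 3 is O(¬approve_ledger -> sign_invoice); contrapositively O(¬sign_invoice -> approve_ledger). Since O(¬sign_invoice) holds, K gives O(approve_ledger).
Premise 9, O(¬sound_alarm -> ¬approve_ledger), contraposes to O(approve_ledger -> sound_alarm); with O(approve_ledger) we get O(sound_alarm).
So O(sound_alarm) holds — sound_alarm is obligatory. None of the other listed options is made obligatory by any chain of premises.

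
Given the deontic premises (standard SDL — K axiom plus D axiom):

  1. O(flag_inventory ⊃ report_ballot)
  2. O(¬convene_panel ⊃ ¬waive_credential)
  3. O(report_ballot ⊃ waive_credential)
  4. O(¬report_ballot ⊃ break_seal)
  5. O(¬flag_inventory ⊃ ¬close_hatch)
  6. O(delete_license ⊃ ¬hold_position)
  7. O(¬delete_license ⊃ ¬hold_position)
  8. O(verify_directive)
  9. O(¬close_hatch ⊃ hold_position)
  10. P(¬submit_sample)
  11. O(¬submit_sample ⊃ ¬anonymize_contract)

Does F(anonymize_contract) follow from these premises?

No

Premise 11 is O(¬submit_sample ⊃ ¬anonymize_contract), but O(¬submit_sample) is not derivable from the premises (the permission P(¬submit_sample) asserts only ¬O(submit_sample), not O(¬submit_sample)), so it does not yield O(¬anonymize_contract).
No other premise forces O(¬anonymize_contract). An ideal world satisfying every premise can still have anonymize_contract true, so F(anonymize_contract) is not derivable.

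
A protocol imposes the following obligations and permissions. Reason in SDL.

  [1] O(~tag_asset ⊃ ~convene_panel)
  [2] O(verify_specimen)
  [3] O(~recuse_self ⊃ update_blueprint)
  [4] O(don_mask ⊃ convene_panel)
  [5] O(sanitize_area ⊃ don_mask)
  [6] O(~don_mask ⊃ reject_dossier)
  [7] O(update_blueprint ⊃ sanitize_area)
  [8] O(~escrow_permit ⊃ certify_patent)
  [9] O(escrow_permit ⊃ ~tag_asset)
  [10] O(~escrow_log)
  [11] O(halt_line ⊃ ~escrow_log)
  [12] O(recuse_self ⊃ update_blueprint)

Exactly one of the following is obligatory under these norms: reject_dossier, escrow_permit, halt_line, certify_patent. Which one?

certify_patent

Premises 12 and 3 cover both cases: O(recuse_self ⊃ update_blueprint) and O(~recuse_self ⊃ update_blueprint). Since recuse_self ∨ ~recuse_self is a tautology, O(update_blueprint) follows.
Applying K to premise 7 (O(update_blueprint ⊃ sanitize_area)) and O(update_blueprint) yields O(sanitize_area).
From O(sanitize_area) and premise 5, O(sanitize_area ⊃ don_mask), we obtain O(don_mask).
Premise 4 is O(don_mask ⊃ convene_panel); since O(don_mask), deontic closure gives O(convene_panel).
The contrapositive of premise 1 (O(~tag_asset ⊃ ~convene_panel)) is O(convene_panel ⊃ tag_asset), and O(convene_panel) is already established, so O(tag_asset).
Premise 9 is O(escrow_permit ⊃ ~tag_asset); contrapositively O(tag_asset ⊃ ~escrow_permit). Since O(tag_asset) holds, K gives O(~escrow_permit).
Premise 8 is O(~escrow_permit ⊃ certify_patent); since O(~escrow_permit), deontic closure gives O(certify_patent).
So O(certify_patent) holds — certify_patent is obligatory. None of the other listed options is made obligatory by any chain of premises.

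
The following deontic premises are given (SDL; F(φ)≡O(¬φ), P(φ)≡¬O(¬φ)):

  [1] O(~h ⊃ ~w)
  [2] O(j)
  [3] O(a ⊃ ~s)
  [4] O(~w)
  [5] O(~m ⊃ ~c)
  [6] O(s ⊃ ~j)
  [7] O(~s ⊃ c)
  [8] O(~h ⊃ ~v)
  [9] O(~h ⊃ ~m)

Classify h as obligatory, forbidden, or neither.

Obligatory

Premise 2 states O(j) outright.
Premise 6 is O(s ⊃ ~j); contrapositively O(j ⊃ ~s). Since O(j) holds, K gives O(~s).
Applying K to premise 7 (O(~s ⊃ c)) and O(~s) yields O(c).
Premise 5 is O(~m ⊃ ~c); contrapositively O(c ⊃ m). Since O(c) holds, K gives O(m).
The contrapositive of premise 9 (O(~h ⊃ ~m)) is O(m ⊃ h), and O(m) is already established, so O(h).
Premises 1, 3, 4, 8 do not contribute to this derivation.
Hence h is obligatory.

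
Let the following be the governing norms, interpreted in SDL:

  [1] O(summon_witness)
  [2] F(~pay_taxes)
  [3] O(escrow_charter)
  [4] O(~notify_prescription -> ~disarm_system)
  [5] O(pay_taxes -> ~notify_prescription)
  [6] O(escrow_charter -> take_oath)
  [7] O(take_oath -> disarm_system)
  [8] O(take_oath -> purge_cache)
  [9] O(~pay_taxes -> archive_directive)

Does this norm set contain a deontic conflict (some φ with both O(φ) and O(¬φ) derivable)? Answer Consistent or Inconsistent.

Inconsistent

F(~pay_taxes) at premise 2 means O(pay_taxes).
Premise 5 is O(pay_taxes -> ~notify_prescription); since O(pay_taxes), deontic closure gives O(~notify_prescription).
Applying K to premise 4 (O(~notify_prescription -> ~disarm_system)) and O(~notify_prescription) yields O(~disarm_system).
Premise 7, O(take_oath -> disarm_system), contraposes to O(~disarm_system -> ~take_oath); with O(~disarm_system) we get O(~take_oath).
Premise 6, O(escrow_charter -> take_oath), contraposes to O(~take_oath -> ~escrow_charter); with O(~take_oath) we get O(~escrow_charter).
But premise 3 directly asserts O(escrow_charter).
We now have both O(~escrow_charter) and O(escrow_charter) — escrow_charter is simultaneously obligatory and forbidden, violating the D-axiom.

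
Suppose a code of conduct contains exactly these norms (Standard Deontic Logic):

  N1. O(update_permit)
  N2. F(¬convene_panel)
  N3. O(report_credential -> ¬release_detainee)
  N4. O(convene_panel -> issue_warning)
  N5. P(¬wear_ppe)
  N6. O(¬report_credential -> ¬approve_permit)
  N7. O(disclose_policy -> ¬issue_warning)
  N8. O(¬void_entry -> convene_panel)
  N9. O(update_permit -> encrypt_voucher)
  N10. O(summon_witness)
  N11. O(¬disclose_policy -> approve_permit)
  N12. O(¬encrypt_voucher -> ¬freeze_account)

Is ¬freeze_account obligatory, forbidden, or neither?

Neither

Premise 12 is O(¬encrypt_voucher -> ¬freeze_account), but O(¬encrypt_voucher) is not derivable from the premises, so it does not yield O(¬freeze_account).
No premise or chain of K-axiom applications forces O(¬freeze_account), and none forces O(freeze_account). So ¬freeze_account is neither obligatory nor forbidden under these norms.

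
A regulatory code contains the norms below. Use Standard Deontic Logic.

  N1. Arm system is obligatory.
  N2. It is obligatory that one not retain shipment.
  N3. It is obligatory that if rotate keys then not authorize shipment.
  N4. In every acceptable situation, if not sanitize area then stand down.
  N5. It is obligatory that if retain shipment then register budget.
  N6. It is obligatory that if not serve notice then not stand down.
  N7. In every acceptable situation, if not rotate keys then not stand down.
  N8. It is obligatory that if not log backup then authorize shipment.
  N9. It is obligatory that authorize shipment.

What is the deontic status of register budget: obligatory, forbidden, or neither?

Premise 5 is O(retain_shipment → register_budget), but O(retain_shipment) is not derivable from the premises, so it does not yield O(register_budget).
No premise or chain of K-axiom applications forces O(register_budget), and none forces O(¬register_budget). So register_budget is neither obligatory nor forbidden under these norms.

Neither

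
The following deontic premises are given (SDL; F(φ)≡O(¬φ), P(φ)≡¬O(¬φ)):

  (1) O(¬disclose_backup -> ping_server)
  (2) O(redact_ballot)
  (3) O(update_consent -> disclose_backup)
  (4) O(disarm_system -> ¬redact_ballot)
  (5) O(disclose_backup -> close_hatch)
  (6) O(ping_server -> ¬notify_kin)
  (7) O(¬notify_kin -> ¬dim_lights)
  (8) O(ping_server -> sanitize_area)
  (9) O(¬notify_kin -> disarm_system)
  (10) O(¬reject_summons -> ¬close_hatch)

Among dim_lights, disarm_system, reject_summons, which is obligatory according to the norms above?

reject_summons

Premise 2 states O(redact_ballot) outright.
The contrapositive of premise 4 (O(disarm_system -> ¬redact_ballot)) is O(redact_ballot -> ¬disarm_system), and O(redact_ballot) is already established, so O(¬disarm_system).
Premise 9 is O(¬notify_kin -> disarm_system); contrapositively O(¬disarm_system -> notify_kin). Since O(¬disarm_system) holds, K gives O(notify_kin).
The contrapositive of premise 6 (O(ping_server -> ¬notify_kin)) is O(notify_kin -> ¬ping_server), and O(notify_kin) is already established, so O(¬ping_server).
The contrapositive of premise 1 (O(¬disclose_backup -> ping_server)) is O(¬ping_server -> disclose_backup), and O(¬ping_server) is already established, so O(disclose_backup).
Premise 5 is O(disclose_backup -> close_hatch); since O(disclose_backup), deontic closure gives O(close_hatch).
Premise 10, O(¬reject_summons -> ¬close_hatch), contraposes to O(close_hatch -> reject_summons); with O(close_hatch) we get O(reject_summons).
So O(reject_summons) holds — reject_summons is obligatory. None of the other listed options is made obligatory by any chain of premises.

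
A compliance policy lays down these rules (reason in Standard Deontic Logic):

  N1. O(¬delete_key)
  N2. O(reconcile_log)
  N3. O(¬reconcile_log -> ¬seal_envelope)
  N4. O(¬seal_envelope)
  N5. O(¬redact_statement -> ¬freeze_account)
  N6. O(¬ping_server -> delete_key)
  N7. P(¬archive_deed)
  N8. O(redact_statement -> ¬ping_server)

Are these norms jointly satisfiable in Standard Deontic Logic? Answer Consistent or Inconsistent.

Consistent

Premise 3 is O(¬reconcile_log -> ¬seal_envelope); even if O(¬seal_envelope) held, inferring O(¬reconcile_log) would be affirming the consequent — invalid.
So O(¬reconcile_log) is not derivable, and the apparent clash with O(reconcile_log) does not arise.
A world satisfying every obligation exists (e.g. archive_deed=false, delete_key=false, freeze_account=false, ping_server=true, reconcile_log=true, redact_statement=false, seal_envelope=false); no atom is both obligatory and forbidden, so the set is consistent.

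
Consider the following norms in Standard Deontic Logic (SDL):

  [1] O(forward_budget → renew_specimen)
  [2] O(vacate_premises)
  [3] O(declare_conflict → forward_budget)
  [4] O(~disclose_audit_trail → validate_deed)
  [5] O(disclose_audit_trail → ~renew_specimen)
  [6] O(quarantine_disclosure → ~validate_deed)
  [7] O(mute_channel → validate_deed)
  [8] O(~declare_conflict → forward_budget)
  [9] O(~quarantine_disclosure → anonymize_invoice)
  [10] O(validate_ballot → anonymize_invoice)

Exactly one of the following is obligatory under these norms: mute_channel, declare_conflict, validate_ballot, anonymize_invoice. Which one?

anonymize_invoice

Premises 3 and 8 cover both cases: O(declare_conflict → forward_budget) and O(~declare_conflict → forward_budget). Since declare_conflict ∨ ~declare_conflict is a tautology, O(forward_budget) follows.
With premise 1, O(forward_budget → renew_specimen), the K-axiom yields O(renew_specimen).
The contrapositive of premise 5 (O(disclose_audit_trail → ~renew_specimen)) is O(renew_specimen → ~disclose_audit_trail), and O(renew_specimen) is already established, so O(~disclose_audit_trail).
Applying K to premise 4 (O(~disclose_audit_trail → validate_deed)) and O(~disclose_audit_trail) yields O(validate_deed).
Premise 6 is O(quarantine_disclosure → ~validate_deed); contrapositively O(validate_deed → ~quarantine_disclosure). Since O(validate_deed) holds, K gives O(~quarantine_disclosure).
Premise 9 is O(~quarantine_disclosure → anonymize_invoice); since O(~quarantine_disclosure), deontic closure gives O(anonymize_invoice).
So O(anonymize_invoice) holds — anonymize_invoice is obligatory. None of the other listed options is made obligatory by any chain of premises.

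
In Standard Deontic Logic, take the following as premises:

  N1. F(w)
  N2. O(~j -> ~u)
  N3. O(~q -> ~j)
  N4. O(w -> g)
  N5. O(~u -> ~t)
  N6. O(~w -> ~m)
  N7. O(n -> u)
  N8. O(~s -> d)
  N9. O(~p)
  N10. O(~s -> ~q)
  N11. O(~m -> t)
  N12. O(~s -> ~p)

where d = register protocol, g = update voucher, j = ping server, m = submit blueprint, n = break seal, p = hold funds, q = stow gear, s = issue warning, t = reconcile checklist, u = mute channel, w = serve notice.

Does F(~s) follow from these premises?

Premise 1, F(w), is equivalent to O(~w).
Premise 6 is O(~w -> ~m); since O(~w), deontic closure gives O(~m).
From O(~m) and premise 11, O(~m -> t), we obtain O(t).
The contrapositive of premise 5 (O(~u -> ~t)) is O(t -> u), and O(t) is already established, so O(u).
Premise 2 is O(~j -> ~u); contrapositively O(u -> j). Since O(u) holds, K gives O(j).
Premise 3 is O(~q -> ~j); contrapositively O(j -> q). Since O(j) holds, K gives O(q).
Premise 10, O(~s -> ~q), contraposes to O(q -> s); with O(q) we get O(s).
Premises 4, 7, 8, 9, 12 do not contribute to this derivation.
So O(s) holds, i.e. F(~s). The claim follows.

Yes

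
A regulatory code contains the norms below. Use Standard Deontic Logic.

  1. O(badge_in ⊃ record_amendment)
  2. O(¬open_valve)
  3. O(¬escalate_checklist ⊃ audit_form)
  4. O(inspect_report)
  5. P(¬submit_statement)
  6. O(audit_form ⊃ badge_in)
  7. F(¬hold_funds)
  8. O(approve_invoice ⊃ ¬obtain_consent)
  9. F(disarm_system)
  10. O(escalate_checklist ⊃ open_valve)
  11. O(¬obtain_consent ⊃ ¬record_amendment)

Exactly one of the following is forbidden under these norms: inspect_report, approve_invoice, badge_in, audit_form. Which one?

approve_invoice

From premise 2 we have O(¬open_valve).
The contrapositive of premise 10 (O(escalate_checklist ⊃ open_valve)) is O(¬open_valve ⊃ ¬escalate_checklist), and O(¬open_valve) is already established, so O(¬escalate_checklist).
With premise 3, O(¬escalate_checklist ⊃ audit_form), the K-axiom yields O(audit_form).
With premise 6, O(audit_form ⊃ badge_in), the K-axiom yields O(badge_in).
From O(badge_in) and premise 1, O(badge_in ⊃ record_amendment), we obtain O(record_amendment).
Premise 11 is O(¬obtain_consent ⊃ ¬record_amendment); contrapositively O(record_amendment ⊃ obtain_consent). Since O(record_amendment) holds, K gives O(obtain_consent).
Premise 8 is O(approve_invoice ⊃ ¬obtain_consent); contrapositively O(obtain_consent ⊃ ¬approve_invoice). Since O(obtain_consent) holds, K gives O(¬approve_invoice).
So O(¬approve_invoice) holds, i.e. approve_invoice is forbidden. None of the other listed options is forbidden under the premises.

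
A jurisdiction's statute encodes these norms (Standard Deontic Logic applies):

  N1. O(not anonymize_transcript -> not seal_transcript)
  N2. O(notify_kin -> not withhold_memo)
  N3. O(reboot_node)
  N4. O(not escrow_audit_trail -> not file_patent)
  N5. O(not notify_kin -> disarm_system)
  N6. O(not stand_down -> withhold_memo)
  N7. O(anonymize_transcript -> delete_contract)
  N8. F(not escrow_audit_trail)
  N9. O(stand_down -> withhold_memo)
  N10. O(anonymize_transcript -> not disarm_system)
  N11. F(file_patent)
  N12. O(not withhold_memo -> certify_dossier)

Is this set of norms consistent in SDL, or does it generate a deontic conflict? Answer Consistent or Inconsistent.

Consistent

Premise 4 is O(not escrow_audit_trail -> not file_patent); even if O(not file_patent) held, inferring O(not escrow_audit_trail) would be affirming the consequent — invalid.
So O(not escrow_audit_trail) is not derivable, and the apparent clash with O(escrow_audit_trail) does not arise.
A world satisfying every obligation exists (e.g. anonymize_transcript=false, certify_dossier=false, delete_contract=false, disarm_system=true, escrow_audit_trail=true, file_patent=false, notify_kin=false, reboot_node=true, seal_transcript=false, stand_down=false, withhold_memo=true); no atom is both obligatory and forbidden, so the set is consistent.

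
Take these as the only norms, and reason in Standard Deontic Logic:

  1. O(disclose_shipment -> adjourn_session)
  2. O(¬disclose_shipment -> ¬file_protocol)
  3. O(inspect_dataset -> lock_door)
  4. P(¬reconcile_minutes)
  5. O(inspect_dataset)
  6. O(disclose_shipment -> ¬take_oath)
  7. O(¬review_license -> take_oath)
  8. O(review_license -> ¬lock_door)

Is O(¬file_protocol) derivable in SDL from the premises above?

Yes

Premise 5 states O(inspect_dataset) outright.
From O(inspect_dataset) and premise 3, O(inspect_dataset -> lock_door), we obtain O(lock_door).
Premise 8 is O(review_license -> ¬lock_door); contrapositively O(lock_door -> ¬review_license). Since O(lock_door) holds, K gives O(¬review_license).
From O(¬review_license) and premise 7, O(¬review_license -> take_oath), we obtain O(take_oath).
Premise 6 is O(disclose_shipment -> ¬take_oath); contrapositively O(take_oath -> ¬disclose_shipment). Since O(take_oath) holds, K gives O(¬disclose_shipment).
Applying K to premise 2 (O(¬disclose_shipment -> ¬file_protocol)) and O(¬disclose_shipment) yields O(¬file_protocol).
Premises 1, 4 do not contribute to this derivation.
So O(¬file_protocol) follows.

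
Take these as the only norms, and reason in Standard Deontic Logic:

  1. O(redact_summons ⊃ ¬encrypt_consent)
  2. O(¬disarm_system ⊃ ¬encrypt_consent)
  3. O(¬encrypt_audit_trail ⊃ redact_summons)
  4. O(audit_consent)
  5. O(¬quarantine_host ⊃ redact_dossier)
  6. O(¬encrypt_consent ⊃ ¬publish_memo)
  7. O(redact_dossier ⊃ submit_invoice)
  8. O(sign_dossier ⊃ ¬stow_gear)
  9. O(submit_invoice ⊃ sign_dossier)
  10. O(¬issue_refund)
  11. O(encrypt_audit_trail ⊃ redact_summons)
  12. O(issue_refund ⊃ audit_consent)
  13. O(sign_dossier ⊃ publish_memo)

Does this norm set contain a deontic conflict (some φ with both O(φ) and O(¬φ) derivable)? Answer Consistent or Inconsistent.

Premise 12 is O(issue_refund ⊃ audit_consent); even if O(audit_consent) held, inferring O(issue_refund) would be affirming the consequent — invalid.
So O(issue_refund) is not derivable, and the apparent clash with O(¬issue_refund) does not arise.
A world satisfying every obligation exists (e.g. audit_consent=true, disarm_system=false, encrypt_audit_trail=false, encrypt_consent=false, issue_refund=false, publish_memo=false, quarantine_host=true, redact_dossier=false, redact_summons=true, sign_dossier=false, stow_gear=false, submit_invoice=false); no atom is both obligatory and forbidden, so the set is consistent.

Consistent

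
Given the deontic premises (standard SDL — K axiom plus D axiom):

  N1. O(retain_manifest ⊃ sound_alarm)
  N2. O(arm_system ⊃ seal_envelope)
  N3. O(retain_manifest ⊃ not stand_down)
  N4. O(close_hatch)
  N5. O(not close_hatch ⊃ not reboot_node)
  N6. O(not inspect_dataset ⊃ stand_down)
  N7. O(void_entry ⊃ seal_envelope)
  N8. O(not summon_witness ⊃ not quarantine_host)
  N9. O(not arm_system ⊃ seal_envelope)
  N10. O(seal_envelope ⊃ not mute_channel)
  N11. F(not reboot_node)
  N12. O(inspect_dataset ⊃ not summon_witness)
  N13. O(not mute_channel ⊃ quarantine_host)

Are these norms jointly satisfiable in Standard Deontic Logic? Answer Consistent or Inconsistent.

Consistent

Premise 5 is O(not close_hatch ⊃ not reboot_node), but O(not close_hatch) is not derivable from the premises, so it does not yield O(not reboot_node).
So O(not reboot_node) is not derivable, and the apparent clash with O(reboot_node) does not arise.
A world satisfying every obligation exists (e.g. arm_system=false, close_hatch=true, inspect_dataset=false, mute_channel=false, quarantine_host=true, reboot_node=true, retain_manifest=false, seal_envelope=true, sound_alarm=false, stand_down=true, summon_witness=true, void_entry=false); no atom is both obligatory and forbidden, so the set is consistent.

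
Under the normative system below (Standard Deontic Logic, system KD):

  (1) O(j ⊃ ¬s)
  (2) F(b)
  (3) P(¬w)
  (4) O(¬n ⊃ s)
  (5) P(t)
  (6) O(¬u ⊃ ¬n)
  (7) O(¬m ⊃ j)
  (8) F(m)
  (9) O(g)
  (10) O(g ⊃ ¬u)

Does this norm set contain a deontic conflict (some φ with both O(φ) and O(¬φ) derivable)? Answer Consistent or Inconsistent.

Inconsistent

Premise 8 is F(m), i.e. O(¬m).
Premise 7 is O(¬m ⊃ j); since O(¬m), deontic closure gives O(j).
With premise 1, O(j ⊃ ¬s), the K-axiom yields O(¬s).
Premise 4 is O(¬n ⊃ s); contrapositively O(¬s ⊃ n). Since O(¬s) holds, K gives O(n).
The contrapositive of premise 6 (O(¬u ⊃ ¬n)) is O(n ⊃ u), and O(n) is already established, so O(u).
Premise 10, O(g ⊃ ¬u), contraposes to O(u ⊃ ¬g); with O(u) we get O(¬g).
However, premise 9 gives O(g).
We now have both O(¬g) and O(g) — g is simultaneously obligatory and forbidden, violating the D-axiom.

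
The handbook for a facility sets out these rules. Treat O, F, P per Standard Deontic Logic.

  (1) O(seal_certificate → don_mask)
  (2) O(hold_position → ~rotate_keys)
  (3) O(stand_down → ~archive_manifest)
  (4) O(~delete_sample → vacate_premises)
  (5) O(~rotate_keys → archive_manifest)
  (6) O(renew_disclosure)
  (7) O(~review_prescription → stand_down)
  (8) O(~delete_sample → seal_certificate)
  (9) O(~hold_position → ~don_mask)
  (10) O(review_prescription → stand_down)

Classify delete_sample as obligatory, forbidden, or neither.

Obligatory

Premises 10 and 7 are O(review_prescription → stand_down) and O(~review_prescription → stand_down); every ideal world satisfies review_prescription or ~review_prescription, so in either case stand_down holds — hence O(stand_down).
Premise 3 is O(stand_down → ~archive_manifest); since O(stand_down), deontic closure gives O(~archive_manifest).
Premise 5, O(~rotate_keys → archive_manifest), contraposes to O(~archive_manifest → rotate_keys); with O(~archive_manifest) we get O(rotate_keys).
The contrapositive of premise 2 (O(hold_position → ~rotate_keys)) is O(rotate_keys → ~hold_position), and O(rotate_keys) is already established, so O(~hold_position).
Premise 9 is O(~hold_position → ~don_mask); since O(~hold_position), deontic closure gives O(~don_mask).
The contrapositive of premise 1 (O(seal_certificate → don_mask)) is O(~don_mask → ~seal_certificate), and O(~don_mask) is already established, so O(~seal_certificate).
The contrapositive of premise 8 (O(~delete_sample → seal_certificate)) is O(~seal_certificate → delete_sample), and O(~seal_certificate) is already established, so O(delete_sample).
Premises 4, 6 do not contribute to this derivation.
Hence delete_sample is obligatory.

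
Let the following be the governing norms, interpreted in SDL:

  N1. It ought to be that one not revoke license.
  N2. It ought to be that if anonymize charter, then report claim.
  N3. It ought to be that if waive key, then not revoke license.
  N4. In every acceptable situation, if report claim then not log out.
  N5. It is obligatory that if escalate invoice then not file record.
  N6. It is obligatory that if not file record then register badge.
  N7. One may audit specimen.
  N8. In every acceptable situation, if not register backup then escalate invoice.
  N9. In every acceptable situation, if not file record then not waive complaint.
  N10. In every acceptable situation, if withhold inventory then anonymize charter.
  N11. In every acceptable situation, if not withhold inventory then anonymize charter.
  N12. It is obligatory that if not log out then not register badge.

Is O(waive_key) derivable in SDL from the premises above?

Premise 3 is O(waive_key → ¬revoke_license); even if O(¬revoke_license) held, inferring O(waive_key) would be affirming the consequent — invalid.
No other premise forces O(waive_key). An ideal world satisfying every premise can still have waive_key false, so O(waive_key) is not derivable.

No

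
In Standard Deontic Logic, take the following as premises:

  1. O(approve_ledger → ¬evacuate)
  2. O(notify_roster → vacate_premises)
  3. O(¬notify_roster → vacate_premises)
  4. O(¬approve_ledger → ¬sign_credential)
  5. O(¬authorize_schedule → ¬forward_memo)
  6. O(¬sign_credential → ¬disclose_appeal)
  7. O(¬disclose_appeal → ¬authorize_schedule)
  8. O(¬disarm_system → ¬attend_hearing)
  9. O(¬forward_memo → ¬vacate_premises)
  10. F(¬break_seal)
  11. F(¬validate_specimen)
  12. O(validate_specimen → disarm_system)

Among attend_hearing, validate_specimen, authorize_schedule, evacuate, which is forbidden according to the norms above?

Premises 2 and 3 cover both cases: O(notify_roster → vacate_premises) and O(¬notify_roster → vacate_premises). Since notify_roster ∨ ¬notify_roster is a tautology, O(vacate_premises) follows.
The contrapositive of premise 9 (O(¬forward_memo → ¬vacate_premises)) is O(vacate_premises → forward_memo), and O(vacate_premises) is already established, so O(forward_memo).
The contrapositive of premise 5 (O(¬authorize_schedule → ¬forward_memo)) is O(forward_memo → authorize_schedule), and O(forward_memo) is already established, so O(authorize_schedule).
Premise 7, O(¬disclose_appeal → ¬authorize_schedule), contraposes to O(authorize_schedule → disclose_appeal); with O(authorize_schedule) we get O(disclose_appeal).
Premise 6, O(¬sign_credential → ¬disclose_appeal), contraposes to O(disclose_appeal → sign_credential); with O(disclose_appeal) we get O(sign_credential).
Premise 4 is O(¬approve_ledger → ¬sign_credential); contrapositively O(sign_credential → approve_ledger). Since O(sign_credential) holds, K gives O(approve_ledger).
Applying K to premise 1 (O(approve_ledger → ¬evacuate)) and O(approve_ledger) yields O(¬evacuate).
So O(¬evacuate) holds, i.e. evacuate is forbidden. None of the other listed options is forbidden under the premises.

evacuate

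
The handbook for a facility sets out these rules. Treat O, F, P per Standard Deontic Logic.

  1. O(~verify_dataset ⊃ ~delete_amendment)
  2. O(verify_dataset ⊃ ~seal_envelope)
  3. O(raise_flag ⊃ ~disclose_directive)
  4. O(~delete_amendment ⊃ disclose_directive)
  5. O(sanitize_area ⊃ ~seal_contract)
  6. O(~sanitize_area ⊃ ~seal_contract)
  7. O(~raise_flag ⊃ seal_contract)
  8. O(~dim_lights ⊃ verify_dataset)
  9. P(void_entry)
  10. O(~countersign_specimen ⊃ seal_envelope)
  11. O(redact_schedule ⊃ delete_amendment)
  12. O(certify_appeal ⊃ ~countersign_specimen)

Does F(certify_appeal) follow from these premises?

Premises 6 and 5 cover both cases: O(~sanitize_area ⊃ ~seal_contract) and O(sanitize_area ⊃ ~seal_contract). Since ~sanitize_area ∨ sanitize_area is a tautology, O(~seal_contract) follows.
Premise 7, O(~raise_flag ⊃ seal_contract), contraposes to O(~seal_contract ⊃ raise_flag); with O(~seal_contract) we get O(raise_flag).
Applying K to premise 3 (O(raise_flag ⊃ ~disclose_directive)) and O(raise_flag) yields O(~disclose_directive).
The contrapositive of premise 4 (O(~delete_amendment ⊃ disclose_directive)) is O(~disclose_directive ⊃ delete_amendment), and O(~disclose_directive) is already established, so O(delete_amendment).
Premise 1 is O(~verify_dataset ⊃ ~delete_amendment); contrapositively O(delete_amendment ⊃ verify_dataset). Since O(delete_amendment) holds, K gives O(verify_dataset).
Premise 2 is O(verify_dataset ⊃ ~seal_envelope); since O(verify_dataset), deontic closure gives O(~seal_envelope).
Premise 10 is O(~countersign_specimen ⊃ seal_envelope); contrapositively O(~seal_envelope ⊃ countersign_specimen). Since O(~seal_envelope) holds, K gives O(countersign_specimen).
Premise 12 is O(certify_appeal ⊃ ~countersign_specimen); contrapositively O(countersign_specimen ⊃ ~certify_appeal). Since O(countersign_specimen) holds, K gives O(~certify_appeal).
Premises 8, 9, 11 do not contribute to this derivation.
So O(~certify_appeal) holds, i.e. F(certify_appeal). The claim follows.

Yes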